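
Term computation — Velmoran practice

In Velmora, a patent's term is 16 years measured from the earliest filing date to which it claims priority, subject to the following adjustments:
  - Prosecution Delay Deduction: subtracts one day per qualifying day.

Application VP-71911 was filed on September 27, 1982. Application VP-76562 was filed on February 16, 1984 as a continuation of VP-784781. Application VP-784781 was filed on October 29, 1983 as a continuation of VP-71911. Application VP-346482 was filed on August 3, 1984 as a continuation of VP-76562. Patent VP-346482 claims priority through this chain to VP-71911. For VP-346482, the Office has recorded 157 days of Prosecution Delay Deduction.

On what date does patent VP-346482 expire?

Earliest priority filing: 27 September 1982.
Base term: 27 September 1982 + 16 years → 27 September 1998.
Prosecution Delay Deduction: −157 days → 23 April 1998.

1998-04-23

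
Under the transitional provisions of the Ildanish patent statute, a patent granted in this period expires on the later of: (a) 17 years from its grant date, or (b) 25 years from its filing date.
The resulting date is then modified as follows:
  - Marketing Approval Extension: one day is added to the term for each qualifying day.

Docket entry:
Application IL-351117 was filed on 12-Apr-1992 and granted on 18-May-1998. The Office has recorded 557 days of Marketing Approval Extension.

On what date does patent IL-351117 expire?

October 21, 2018

(a) grant + 17 years → 18 May 2015.
(b) filing + 25 years → 12 April 2017.
Later of the two: 12 April 2017.
Marketing Approval Extension: +557 days → 21 October 2018.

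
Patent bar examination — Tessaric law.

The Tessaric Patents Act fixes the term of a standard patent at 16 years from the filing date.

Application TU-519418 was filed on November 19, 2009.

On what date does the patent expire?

November 19, 2025

Filing date + 16 years → 19 November 2025.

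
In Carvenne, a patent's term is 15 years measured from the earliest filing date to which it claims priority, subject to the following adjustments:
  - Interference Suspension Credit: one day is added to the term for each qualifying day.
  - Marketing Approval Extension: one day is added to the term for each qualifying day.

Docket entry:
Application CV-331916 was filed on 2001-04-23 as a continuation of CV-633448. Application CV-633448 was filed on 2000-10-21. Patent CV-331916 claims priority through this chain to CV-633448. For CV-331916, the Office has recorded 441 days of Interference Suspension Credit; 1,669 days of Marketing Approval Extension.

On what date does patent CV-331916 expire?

Earliest priority filing: 21 October 2000.
Base term: 21 October 2000 + 15 years → 21 October 2015.
Interference Suspension Credit: +441 days → 4 January 2017.
Marketing Approval Extension: +1669 days → 31 July 2021.

July 31, 2021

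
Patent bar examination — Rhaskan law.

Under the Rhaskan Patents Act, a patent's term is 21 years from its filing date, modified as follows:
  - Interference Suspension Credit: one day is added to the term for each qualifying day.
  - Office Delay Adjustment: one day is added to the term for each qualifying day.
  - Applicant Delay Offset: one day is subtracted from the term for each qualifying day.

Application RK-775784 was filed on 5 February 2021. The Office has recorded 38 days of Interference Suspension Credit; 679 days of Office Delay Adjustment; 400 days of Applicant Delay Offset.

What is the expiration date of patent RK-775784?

Base term: filing date + 21 years → 5 February 2042.
Interference Suspension Credit: +38 days → 15 March 2042.
Office Delay Adjustment: +679 days → 23 January 2044.
Applicant Delay Offset: −400 days → 19 December 2042.

December 19, 2042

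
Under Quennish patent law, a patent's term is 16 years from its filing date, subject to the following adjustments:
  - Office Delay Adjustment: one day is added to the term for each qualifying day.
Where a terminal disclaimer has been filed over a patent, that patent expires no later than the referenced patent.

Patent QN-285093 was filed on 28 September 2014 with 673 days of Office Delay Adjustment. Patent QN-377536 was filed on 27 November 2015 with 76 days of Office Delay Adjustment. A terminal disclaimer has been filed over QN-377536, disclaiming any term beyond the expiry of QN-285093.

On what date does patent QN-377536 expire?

February 11, 2032

Natural term of QN-377536:
  Base: filing + 16 years → 27 November 2031.
  Office Delay Adjustment: +76 days → 11 February 2032.
Expiry of referenced patent QN-285093:
  Base: filing + 16 years → 28 September 2030.
  Office Delay Adjustment: +673 days → 1 August 2032.
Terminal disclaimer: QN-377536 expires on the earlier of 11 February 2032 and 1 August 2032.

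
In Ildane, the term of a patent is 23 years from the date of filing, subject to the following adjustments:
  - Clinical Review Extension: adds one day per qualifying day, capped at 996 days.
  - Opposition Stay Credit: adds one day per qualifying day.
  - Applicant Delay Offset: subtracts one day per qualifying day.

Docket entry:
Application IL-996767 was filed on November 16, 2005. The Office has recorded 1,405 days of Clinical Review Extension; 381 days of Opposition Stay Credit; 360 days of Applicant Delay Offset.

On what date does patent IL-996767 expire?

Base term: filing date + 23 years → 16 November 2028.
Clinical Review Extension: 1405 days claimed exceeds the 996-day cap, so +996 days → 9 August 2031.
Opposition Stay Credit: +381 days → 24 August 2032.
Applicant Delay Offset: −360 days → 30 August 2031.

August 30, 2031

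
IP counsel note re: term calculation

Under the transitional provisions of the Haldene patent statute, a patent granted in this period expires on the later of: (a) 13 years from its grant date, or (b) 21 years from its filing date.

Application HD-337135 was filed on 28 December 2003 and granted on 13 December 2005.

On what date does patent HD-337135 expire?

December 28, 2024

(a) grant + 13 years → 13 December 2018.
(b) filing + 21 years → 28 December 2024.
Later of the two: 28 December 2024.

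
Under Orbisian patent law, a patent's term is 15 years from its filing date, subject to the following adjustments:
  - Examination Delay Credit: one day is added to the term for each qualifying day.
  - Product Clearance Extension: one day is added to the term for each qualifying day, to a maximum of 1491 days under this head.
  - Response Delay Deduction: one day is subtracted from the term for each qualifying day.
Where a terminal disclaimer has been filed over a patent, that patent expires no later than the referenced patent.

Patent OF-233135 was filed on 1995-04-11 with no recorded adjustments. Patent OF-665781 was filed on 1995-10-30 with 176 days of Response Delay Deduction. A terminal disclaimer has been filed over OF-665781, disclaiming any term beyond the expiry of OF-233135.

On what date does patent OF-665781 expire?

Natural term of OF-665781:
  Base: filing + 15 years → 30 October 2010.
  Response Delay Deduction: −176 days → 7 May 2010.
Expiry of referenced patent OF-233135:
  Base: filing + 15 years → 11 April 2010.
Terminal disclaimer: OF-665781 expires on the earlier of 7 May 2010 and 11 April 2010.

2010-04-11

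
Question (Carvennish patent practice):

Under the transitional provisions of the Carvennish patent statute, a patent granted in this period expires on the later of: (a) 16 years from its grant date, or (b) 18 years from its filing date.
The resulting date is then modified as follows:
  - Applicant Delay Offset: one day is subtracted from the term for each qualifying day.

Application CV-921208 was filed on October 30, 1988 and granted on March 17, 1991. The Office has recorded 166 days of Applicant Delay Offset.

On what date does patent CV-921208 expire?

October 2, 2006

(a) grant + 16 years → 17 March 2007.
(b) filing + 18 years → 30 October 2006.
Later of the two: 17 March 2007.
Applicant Delay Offset: −166 days → 2 October 2006.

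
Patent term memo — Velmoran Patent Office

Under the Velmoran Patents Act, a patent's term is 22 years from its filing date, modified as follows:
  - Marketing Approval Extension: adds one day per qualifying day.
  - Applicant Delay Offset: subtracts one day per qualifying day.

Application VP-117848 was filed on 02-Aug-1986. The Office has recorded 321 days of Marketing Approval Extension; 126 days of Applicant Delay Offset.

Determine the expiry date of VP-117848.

2009-02-13

Base term: filing date + 22 years → 2 August 2008.
Marketing Approval Extension: +321 days → 19 June 2009.
Applicant Delay Offset: −126 days → 13 February 2009.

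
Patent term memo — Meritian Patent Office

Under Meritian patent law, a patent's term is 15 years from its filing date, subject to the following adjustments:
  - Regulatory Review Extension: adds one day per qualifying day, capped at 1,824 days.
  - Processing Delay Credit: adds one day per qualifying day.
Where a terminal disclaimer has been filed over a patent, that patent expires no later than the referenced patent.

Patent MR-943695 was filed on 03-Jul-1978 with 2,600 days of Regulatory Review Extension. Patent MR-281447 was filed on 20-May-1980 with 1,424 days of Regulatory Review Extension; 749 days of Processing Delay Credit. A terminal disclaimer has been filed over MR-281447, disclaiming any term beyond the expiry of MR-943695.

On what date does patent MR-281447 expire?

Natural term of MR-281447:
  Base: filing + 15 years → 20 May 1995.
  Regulatory Review Extension: 1424 days (within the 1824-day cap) → +1424 days → 13 April 1999.
  Processing Delay Credit: +749 days → 1 May 2001.
Expiry of referenced patent MR-943695:
  Base: filing + 15 years → 3 July 1993.
  Regulatory Review Extension: 2600 days claimed exceeds the 1824-day cap, so +1824 days → 1 July 1998.
Terminal disclaimer: MR-281447 expires on the earlier of 1 May 2001 and 1 July 1998.

July 1, 1998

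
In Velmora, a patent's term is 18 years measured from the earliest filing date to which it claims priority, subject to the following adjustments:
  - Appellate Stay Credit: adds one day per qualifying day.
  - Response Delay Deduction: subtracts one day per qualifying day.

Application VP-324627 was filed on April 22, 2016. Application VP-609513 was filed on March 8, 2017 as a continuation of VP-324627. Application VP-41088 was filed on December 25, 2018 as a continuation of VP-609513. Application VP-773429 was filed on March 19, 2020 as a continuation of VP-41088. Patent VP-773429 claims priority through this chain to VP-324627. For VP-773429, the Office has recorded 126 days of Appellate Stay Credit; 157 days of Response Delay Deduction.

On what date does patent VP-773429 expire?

March 22, 2034

Earliest priority filing: 22 April 2016.
Base term: 22 April 2016 + 18 years → 22 April 2034.
Appellate Stay Credit: +126 days → 26 August 2034.
Response Delay Deduction: −157 days → 22 March 2034.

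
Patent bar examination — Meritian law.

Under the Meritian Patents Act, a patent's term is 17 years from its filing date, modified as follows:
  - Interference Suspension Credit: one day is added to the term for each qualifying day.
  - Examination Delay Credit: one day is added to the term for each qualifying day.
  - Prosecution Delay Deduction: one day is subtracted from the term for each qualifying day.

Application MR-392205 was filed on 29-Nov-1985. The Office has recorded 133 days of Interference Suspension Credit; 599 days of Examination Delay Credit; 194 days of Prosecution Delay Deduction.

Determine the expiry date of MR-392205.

Base term: filing date + 17 years → 29 November 2002.
Interference Suspension Credit: +133 days → 11 April 2003.
Examination Delay Credit: +599 days → 30 November 2004.
Prosecution Delay Deduction: −194 days → 20 May 2004.

May 20, 2004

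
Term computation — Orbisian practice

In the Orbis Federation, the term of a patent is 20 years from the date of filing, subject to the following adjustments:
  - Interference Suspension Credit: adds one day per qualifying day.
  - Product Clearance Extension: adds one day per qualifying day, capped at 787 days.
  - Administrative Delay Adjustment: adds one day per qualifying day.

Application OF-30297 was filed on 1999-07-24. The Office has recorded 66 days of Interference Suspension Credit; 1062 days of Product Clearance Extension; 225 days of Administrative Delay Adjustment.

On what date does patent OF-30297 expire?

Base term: filing date + 20 years → 24 July 2019.
Interference Suspension Credit: +66 days → 28 September 2019.
Product Clearance Extension: 1062 days claimed exceeds the 787-day cap, so +787 days → 23 November 2021.
Administrative Delay Adjustment: +225 days → 6 July 2022.

July 6, 2022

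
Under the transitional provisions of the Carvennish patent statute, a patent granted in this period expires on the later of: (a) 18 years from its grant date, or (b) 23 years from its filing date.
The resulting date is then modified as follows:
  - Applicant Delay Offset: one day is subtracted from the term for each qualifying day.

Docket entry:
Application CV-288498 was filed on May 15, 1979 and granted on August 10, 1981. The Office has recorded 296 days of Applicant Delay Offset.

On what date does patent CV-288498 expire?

2001-07-23

(a) grant + 18 years → 10 August 1999.
(b) filing + 23 years → 15 May 2002.
Later of the two: 15 May 2002.
Applicant Delay Offset: −296 days → 23 July 2001.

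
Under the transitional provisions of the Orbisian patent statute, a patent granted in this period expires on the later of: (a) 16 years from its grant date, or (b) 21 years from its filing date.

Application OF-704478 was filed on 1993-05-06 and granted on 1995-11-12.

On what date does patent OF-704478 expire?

2014-05-06

(a) grant + 16 years → 12 November 2011.
(b) filing + 21 years → 6 May 2014.
Later of the two: 6 May 2014.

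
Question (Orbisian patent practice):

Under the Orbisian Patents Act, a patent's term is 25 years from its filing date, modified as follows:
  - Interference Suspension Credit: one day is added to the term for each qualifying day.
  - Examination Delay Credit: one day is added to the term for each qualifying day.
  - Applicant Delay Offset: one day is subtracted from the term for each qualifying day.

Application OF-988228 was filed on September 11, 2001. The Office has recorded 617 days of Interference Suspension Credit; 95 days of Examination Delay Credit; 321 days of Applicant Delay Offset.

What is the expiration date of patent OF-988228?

October 7, 2027

Base term: filing date + 25 years → 11 September 2026.
Interference Suspension Credit: +617 days → 20 May 2028.
Examination Delay Credit: +95 days → 23 August 2028.
Applicant Delay Offset: −321 days → 7 October 2027.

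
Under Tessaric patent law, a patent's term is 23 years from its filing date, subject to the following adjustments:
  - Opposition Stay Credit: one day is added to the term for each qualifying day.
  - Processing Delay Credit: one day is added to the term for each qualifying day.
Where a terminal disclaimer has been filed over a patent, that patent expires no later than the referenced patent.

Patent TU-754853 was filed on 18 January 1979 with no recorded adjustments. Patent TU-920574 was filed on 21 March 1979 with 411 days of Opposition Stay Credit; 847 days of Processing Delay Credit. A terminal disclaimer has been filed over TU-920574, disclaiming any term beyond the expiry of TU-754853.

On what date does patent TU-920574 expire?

Natural term of TU-920574:
  Base: filing + 23 years → 21 March 2002.
  Opposition Stay Credit: +411 days → 6 May 2003.
  Processing Delay Credit: +847 days → 30 August 2005.
Expiry of referenced patent TU-754853:
  Base: filing + 23 years → 18 January 2002.
Terminal disclaimer: TU-920574 expires on the earlier of 30 August 2005 and 18 January 2002.

January 18, 2002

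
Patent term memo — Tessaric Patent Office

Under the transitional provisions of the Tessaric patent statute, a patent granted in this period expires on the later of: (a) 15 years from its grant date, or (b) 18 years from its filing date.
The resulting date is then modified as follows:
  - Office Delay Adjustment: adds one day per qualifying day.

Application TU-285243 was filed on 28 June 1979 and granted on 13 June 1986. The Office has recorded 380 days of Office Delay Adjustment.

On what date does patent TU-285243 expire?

(a) grant + 15 years → 13 June 2001.
(b) filing + 18 years → 28 June 1997.
Later of the two: 13 June 2001.
Office Delay Adjustment: +380 days → 28 June 2002.

June 28, 2002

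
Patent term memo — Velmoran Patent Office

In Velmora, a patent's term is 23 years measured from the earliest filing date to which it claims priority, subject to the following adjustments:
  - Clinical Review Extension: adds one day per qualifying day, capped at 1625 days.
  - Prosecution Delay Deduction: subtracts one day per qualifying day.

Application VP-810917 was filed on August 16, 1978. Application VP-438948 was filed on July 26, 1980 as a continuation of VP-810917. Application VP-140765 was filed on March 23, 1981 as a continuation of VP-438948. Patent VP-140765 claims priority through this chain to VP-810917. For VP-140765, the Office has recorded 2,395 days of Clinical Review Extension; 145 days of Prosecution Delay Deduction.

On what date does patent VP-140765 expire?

Earliest priority filing: 16 August 1978.
Base term: 16 August 1978 + 23 years → 16 August 2001.
Clinical Review Extension: 2395 days claimed exceeds the 1625-day cap, so +1625 days → 27 January 2006.
Prosecution Delay Deduction: −145 days → 4 September 2005.

2005-09-04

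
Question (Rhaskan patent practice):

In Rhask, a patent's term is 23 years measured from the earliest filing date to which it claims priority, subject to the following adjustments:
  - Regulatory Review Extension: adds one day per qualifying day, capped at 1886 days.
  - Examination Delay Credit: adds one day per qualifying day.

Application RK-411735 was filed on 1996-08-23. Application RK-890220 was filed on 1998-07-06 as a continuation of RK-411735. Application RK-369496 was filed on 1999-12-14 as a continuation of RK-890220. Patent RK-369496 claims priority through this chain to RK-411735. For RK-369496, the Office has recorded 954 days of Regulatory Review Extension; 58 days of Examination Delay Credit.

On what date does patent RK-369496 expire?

2022-05-31

Earliest priority filing: 23 August 1996.
Base term: 23 August 1996 + 23 years → 23 August 2019.
Regulatory Review Extension: 954 days (within the 1886-day cap) → +954 days → 3 April 2022.
Examination Delay Credit: +58 days → 31 May 2022.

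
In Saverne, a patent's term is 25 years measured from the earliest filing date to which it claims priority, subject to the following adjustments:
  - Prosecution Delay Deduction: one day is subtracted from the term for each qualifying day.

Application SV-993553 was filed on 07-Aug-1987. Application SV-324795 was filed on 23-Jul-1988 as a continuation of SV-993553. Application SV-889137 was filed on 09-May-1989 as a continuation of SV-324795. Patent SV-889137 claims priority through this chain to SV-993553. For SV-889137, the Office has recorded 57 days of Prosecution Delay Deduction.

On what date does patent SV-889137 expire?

June 11, 2012

Earliest priority filing: 7 August 1987.
Base term: 7 August 1987 + 25 years → 7 August 2012.
Prosecution Delay Deduction: −57 days → 11 June 2012.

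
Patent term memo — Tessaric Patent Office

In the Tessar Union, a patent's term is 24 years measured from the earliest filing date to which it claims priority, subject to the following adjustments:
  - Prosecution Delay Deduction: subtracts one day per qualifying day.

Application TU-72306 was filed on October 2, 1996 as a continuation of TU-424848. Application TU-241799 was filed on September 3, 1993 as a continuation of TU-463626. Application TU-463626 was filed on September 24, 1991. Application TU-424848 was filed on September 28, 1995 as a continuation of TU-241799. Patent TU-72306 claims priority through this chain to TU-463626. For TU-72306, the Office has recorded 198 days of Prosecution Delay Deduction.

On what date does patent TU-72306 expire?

Earliest priority filing: 24 September 1991.
Base term: 24 September 1991 + 24 years → 24 September 2015.
Prosecution Delay Deduction: −198 days → 10 March 2015.

2015-03-10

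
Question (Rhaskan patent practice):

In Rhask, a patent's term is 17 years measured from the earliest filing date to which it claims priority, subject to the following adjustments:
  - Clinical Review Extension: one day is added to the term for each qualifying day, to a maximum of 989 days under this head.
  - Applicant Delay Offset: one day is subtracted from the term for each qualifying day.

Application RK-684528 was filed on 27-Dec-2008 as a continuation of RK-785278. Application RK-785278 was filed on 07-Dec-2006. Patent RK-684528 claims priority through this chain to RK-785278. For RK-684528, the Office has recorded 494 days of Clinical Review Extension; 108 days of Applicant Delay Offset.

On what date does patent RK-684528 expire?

2024-12-27

Earliest priority filing: 7 December 2006.
Base term: 7 December 2006 + 17 years → 7 December 2023.
Clinical Review Extension: 494 days (within the 989-day cap) → +494 days → 14 April 2025.
Applicant Delay Offset: −108 days → 27 December 2024.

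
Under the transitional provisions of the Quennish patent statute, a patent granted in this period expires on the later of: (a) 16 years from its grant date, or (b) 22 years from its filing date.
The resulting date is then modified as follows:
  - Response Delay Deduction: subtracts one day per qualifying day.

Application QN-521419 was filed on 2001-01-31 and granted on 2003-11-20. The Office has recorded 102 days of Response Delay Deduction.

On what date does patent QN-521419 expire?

(a) grant + 16 years → 20 November 2019.
(b) filing + 22 years → 31 January 2023.
Later of the two: 31 January 2023.
Response Delay Deduction: −102 days → 21 October 2022.

2022-10-21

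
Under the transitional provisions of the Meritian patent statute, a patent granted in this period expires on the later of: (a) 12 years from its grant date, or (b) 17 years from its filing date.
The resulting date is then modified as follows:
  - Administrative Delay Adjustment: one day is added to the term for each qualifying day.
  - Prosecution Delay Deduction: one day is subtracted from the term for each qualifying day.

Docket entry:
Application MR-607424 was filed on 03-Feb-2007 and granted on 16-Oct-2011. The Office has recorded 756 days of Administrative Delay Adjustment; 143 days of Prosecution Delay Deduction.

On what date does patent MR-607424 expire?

(a) grant + 12 years → 16 October 2023.
(b) filing + 17 years → 3 February 2024.
Later of the two: 3 February 2024.
Administrative Delay Adjustment: +756 days → 28 February 2026.
Prosecution Delay Deduction: −143 days → 8 October 2025.

2025-10-08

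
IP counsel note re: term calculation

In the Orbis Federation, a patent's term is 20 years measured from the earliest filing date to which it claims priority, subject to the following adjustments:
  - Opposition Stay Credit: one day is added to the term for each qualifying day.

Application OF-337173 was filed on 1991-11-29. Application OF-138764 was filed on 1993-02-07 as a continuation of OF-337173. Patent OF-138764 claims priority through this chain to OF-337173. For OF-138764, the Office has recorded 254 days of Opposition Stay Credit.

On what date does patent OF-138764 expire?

Earliest priority filing: 29 November 1991.
Base term: 29 November 1991 + 20 years → 29 November 2011.
Opposition Stay Credit: +254 days → 9 August 2012.

August 9, 2012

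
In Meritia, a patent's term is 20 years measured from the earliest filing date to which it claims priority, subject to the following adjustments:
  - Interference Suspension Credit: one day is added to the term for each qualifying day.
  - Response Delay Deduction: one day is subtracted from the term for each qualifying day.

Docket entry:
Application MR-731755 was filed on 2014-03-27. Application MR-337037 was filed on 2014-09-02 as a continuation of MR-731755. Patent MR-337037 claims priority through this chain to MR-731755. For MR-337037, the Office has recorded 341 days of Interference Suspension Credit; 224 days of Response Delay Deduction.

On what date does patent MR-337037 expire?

Earliest priority filing: 27 March 2014.
Base term: 27 March 2014 + 20 years → 27 March 2034.
Interference Suspension Credit: +341 days → 3 March 2035.
Response Delay Deduction: −224 days → 22 July 2034.

July 22, 2034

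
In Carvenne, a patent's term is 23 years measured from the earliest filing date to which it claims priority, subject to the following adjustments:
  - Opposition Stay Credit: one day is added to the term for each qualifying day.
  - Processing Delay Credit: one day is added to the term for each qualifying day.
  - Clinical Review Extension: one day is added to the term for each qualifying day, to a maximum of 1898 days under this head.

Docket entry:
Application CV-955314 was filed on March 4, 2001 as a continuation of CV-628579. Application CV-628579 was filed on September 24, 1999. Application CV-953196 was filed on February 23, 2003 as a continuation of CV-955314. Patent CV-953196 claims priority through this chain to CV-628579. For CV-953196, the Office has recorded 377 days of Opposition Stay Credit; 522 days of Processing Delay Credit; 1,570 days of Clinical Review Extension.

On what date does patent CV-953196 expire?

2029-06-28

Earliest priority filing: 24 September 1999.
Base term: 24 September 1999 + 23 years → 24 September 2022.
Opposition Stay Credit: +377 days → 6 October 2023.
Processing Delay Credit: +522 days → 11 March 2025.
Clinical Review Extension: 1570 days (within the 1898-day cap) → +1570 days → 28 June 2029.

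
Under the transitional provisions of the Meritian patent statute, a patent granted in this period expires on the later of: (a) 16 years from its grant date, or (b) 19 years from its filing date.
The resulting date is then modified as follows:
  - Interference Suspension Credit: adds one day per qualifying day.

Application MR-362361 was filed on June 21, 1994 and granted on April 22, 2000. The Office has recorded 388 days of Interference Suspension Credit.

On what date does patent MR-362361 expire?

(a) grant + 16 years → 22 April 2016.
(b) filing + 19 years → 21 June 2013.
Later of the two: 22 April 2016.
Interference Suspension Credit: +388 days → 15 May 2017.

2017-05-15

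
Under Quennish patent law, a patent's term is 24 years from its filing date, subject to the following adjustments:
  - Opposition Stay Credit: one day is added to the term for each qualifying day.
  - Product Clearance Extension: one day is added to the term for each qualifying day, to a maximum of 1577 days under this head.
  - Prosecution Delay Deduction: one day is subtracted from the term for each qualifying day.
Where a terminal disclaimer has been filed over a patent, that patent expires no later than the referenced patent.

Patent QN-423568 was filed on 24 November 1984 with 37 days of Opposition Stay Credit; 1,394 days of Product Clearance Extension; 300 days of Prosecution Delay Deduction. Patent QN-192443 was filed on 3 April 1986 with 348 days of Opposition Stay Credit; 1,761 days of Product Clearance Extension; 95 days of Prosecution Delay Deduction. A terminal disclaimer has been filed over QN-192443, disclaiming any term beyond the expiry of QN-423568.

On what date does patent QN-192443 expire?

Natural term of QN-192443:
  Base: filing + 24 years → 3 April 2010.
  Opposition Stay Credit: +348 days → 17 March 2011.
  Product Clearance Extension: 1761 days claimed exceeds the 1577-day cap, so +1577 days → 11 July 2015.
  Prosecution Delay Deduction: −95 days → 7 April 2015.
Expiry of referenced patent QN-423568:
  Base: filing + 24 years → 24 November 2008.
  Opposition Stay Credit: +37 days → 31 December 2008.
  Product Clearance Extension: 1394 days (within the 1577-day cap) → +1394 days → 25 October 2012.
  Prosecution Delay Deduction: −300 days → 30 December 2011.
Terminal disclaimer: QN-192443 expires on the earlier of 7 April 2015 and 30 December 2011.

2011-12-30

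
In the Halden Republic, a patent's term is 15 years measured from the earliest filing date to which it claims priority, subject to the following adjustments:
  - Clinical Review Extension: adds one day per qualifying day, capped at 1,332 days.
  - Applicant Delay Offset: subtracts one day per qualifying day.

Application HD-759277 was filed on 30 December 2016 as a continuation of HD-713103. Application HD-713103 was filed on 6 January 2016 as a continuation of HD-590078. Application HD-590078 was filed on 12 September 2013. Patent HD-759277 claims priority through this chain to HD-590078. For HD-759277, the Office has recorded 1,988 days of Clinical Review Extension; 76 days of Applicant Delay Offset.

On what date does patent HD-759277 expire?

Earliest priority filing: 12 September 2013.
Base term: 12 September 2013 + 15 years → 12 September 2028.
Clinical Review Extension: 1988 days claimed exceeds the 1332-day cap, so +1332 days → 6 May 2032.
Applicant Delay Offset: −76 days → 20 February 2032.

February 20, 2032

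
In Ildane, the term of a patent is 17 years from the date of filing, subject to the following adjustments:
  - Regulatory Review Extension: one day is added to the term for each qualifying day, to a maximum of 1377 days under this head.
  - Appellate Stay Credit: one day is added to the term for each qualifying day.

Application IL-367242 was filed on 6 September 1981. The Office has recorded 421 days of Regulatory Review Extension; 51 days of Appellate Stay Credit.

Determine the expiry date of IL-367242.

December 22, 1999

Base term: filing date + 17 years → 6 September 1998.
Regulatory Review Extension: 421 days (within the 1377-day cap) → +421 days → 1 November 1999.
Appellate Stay Credit: +51 days → 22 December 1999.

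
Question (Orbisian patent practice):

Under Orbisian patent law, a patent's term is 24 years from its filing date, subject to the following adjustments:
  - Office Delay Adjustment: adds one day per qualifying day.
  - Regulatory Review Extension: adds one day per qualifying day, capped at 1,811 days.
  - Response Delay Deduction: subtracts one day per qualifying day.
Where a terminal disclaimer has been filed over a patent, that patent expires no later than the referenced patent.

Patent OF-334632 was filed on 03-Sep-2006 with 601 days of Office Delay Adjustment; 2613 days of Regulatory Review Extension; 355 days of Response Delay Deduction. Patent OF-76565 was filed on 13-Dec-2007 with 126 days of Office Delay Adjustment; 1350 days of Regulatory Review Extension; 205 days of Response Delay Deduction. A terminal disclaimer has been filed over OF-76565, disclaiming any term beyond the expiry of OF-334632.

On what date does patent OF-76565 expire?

Natural term of OF-76565:
  Base: filing + 24 years → 13 December 2031.
  Office Delay Adjustment: +126 days → 17 April 2032.
  Regulatory Review Extension: 1350 days (within the 1811-day cap) → +1350 days → 28 December 2035.
  Response Delay Deduction: −205 days → 6 June 2035.
Expiry of referenced patent OF-334632:
  Base: filing + 24 years → 3 September 2030.
  Office Delay Adjustment: +601 days → 26 April 2032.
  Regulatory Review Extension: 2613 days claimed exceeds the 1811-day cap, so +1811 days → 11 April 2037.
  Response Delay Deduction: −355 days → 21 April 2036.
Terminal disclaimer: OF-76565 expires on the earlier of 6 June 2035 and 21 April 2036.

June 6, 2035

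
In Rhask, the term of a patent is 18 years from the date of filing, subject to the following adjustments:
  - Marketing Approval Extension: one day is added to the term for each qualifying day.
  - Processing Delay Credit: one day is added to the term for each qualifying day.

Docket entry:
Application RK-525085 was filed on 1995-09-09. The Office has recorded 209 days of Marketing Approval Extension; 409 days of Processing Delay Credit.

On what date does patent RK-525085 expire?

2015-05-20

Base term: filing date + 18 years → 9 September 2013.
Marketing Approval Extension: +209 days → 6 April 2014.
Processing Delay Credit: +409 days → 20 May 2015.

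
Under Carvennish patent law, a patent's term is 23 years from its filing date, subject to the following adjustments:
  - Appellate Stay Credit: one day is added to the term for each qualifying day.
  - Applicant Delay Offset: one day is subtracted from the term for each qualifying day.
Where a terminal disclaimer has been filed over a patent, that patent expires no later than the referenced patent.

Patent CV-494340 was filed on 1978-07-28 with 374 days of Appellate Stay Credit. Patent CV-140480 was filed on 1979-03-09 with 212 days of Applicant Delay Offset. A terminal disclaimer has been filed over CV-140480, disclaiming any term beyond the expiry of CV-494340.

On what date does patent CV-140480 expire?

2001-08-09

Natural term of CV-140480:
  Base: filing + 23 years → 9 March 2002.
  Applicant Delay Offset: −212 days → 9 August 2001.
Expiry of referenced patent CV-494340:
  Base: filing + 23 years → 28 July 2001.
  Appellate Stay Credit: +374 days → 6 August 2002.
Terminal disclaimer: CV-140480 expires on the earlier of 9 August 2001 and 6 August 2002.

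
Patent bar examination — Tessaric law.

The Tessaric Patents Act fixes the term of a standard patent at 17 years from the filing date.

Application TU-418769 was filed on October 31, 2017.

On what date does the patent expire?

2034-10-31

Filing date + 17 years → 31 October 2034.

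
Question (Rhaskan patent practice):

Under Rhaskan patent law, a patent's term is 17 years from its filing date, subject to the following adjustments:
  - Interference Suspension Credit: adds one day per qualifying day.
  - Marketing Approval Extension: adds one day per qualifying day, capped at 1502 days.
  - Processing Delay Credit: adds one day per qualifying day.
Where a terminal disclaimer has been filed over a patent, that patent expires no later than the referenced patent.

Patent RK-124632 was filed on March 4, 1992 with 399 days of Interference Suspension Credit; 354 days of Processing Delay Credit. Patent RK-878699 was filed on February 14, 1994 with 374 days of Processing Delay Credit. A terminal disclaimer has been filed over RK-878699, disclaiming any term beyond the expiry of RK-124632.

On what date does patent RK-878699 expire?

March 27, 2011

Natural term of RK-878699:
  Base: filing + 17 years → 14 February 2011.
  Processing Delay Credit: +374 days → 23 February 2012.
Expiry of referenced patent RK-124632:
  Base: filing + 17 years → 4 March 2009.
  Interference Suspension Credit: +399 days → 7 April 2010.
  Processing Delay Credit: +354 days → 27 March 2011.
Terminal disclaimer: RK-878699 expires on the earlier of 23 February 2012 and 27 March 2011.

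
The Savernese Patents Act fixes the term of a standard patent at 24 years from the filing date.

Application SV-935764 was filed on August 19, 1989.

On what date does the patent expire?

August 19, 2013

Filing date + 24 years → 19 August 2013.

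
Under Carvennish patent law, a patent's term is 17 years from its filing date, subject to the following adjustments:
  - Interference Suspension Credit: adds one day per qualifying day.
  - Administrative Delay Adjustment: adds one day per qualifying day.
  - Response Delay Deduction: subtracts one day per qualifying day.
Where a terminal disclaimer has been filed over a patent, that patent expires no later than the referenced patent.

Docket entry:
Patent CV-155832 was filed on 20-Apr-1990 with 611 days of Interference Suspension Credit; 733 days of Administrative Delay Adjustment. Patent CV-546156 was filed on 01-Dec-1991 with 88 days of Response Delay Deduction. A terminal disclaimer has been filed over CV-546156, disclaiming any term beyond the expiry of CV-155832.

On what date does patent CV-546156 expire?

Natural term of CV-546156:
  Base: filing + 17 years → 1 December 2008.
  Response Delay Deduction: −88 days → 4 September 2008.
Expiry of referenced patent CV-155832:
  Base: filing + 17 years → 20 April 2007.
  Interference Suspension Credit: +611 days → 21 December 2008.
  Administrative Delay Adjustment: +733 days → 24 December 2010.
Terminal disclaimer: CV-546156 expires on the earlier of 4 September 2008 and 24 December 2010.

September 4, 2008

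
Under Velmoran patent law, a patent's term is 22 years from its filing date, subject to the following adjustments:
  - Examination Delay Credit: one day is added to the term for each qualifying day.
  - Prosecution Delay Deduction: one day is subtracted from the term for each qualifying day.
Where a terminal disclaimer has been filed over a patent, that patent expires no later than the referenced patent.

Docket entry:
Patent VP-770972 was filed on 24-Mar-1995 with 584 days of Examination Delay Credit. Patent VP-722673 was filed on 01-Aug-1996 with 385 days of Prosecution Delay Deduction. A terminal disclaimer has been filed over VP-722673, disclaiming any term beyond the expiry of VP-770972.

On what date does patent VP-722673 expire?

2017-07-12

Natural term of VP-722673:
  Base: filing + 22 years → 1 August 2018.
  Prosecution Delay Deduction: −385 days → 12 July 2017.
Expiry of referenced patent VP-770972:
  Base: filing + 22 years → 24 March 2017.
  Examination Delay Credit: +584 days → 29 October 2018.
Terminal disclaimer: VP-722673 expires on the earlier of 12 July 2017 and 29 October 2018.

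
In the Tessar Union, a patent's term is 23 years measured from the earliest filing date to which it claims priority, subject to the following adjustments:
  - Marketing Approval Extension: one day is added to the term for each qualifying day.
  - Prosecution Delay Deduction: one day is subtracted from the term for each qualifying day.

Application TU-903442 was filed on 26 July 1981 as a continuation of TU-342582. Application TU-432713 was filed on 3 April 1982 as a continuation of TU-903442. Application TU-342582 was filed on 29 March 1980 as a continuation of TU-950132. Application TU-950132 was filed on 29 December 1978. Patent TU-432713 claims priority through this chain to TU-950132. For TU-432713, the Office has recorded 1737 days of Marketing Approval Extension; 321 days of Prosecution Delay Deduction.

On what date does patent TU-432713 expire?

November 14, 2005

Earliest priority filing: 29 December 1978.
Base term: 29 December 1978 + 23 years → 29 December 2001.
Marketing Approval Extension: +1737 days → 1 October 2006.
Prosecution Delay Deduction: −321 days → 14 November 2005.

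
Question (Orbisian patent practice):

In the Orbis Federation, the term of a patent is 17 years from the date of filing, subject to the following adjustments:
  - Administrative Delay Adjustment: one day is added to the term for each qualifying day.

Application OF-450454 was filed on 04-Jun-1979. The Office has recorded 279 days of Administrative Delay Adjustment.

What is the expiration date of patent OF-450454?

1997-03-10

Base term: filing date + 17 years → 4 June 1996.
Administrative Delay Adjustment: +279 days → 10 March 1997.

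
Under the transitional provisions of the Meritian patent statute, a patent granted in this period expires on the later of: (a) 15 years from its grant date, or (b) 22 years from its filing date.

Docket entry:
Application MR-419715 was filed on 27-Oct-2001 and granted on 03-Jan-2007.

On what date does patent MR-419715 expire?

October 27, 2023

(a) grant + 15 years → 3 January 2022.
(b) filing + 22 years → 27 October 2023.
Later of the two: 27 October 2023.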